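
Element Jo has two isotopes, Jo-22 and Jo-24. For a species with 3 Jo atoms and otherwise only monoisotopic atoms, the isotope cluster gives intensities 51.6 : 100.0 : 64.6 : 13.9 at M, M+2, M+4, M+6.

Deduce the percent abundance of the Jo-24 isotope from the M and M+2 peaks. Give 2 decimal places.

39.25%

Let p = fractional abundance of Jo-22. I(M+2)/I(M) = [C(3,1)·p^2·(1−p)] / p^3 = 3·(1−p)/p = 100.0/51.6 = 1.9380
(1−p)/p = 1.9380/3 = 0.6460  ⇒  p = 1/(1 + 0.6460) = 0.6075
Jo-22: 60.75%, Jo-24: 39.25%.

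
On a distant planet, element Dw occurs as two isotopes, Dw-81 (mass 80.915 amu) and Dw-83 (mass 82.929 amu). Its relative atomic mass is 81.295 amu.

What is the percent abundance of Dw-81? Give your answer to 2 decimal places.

Let x be the fractional abundance of Dw-81; then Dw-83 has abundance 1 − x.
80.915·x + 82.929·(1 − x) = 81.295
(80.915 − 82.929)·x = 81.295 − 82.929
x = -1.634 / -2.014 = 0.81132 → 81.13% Dw-81, 18.87% Dw-83.

81.13%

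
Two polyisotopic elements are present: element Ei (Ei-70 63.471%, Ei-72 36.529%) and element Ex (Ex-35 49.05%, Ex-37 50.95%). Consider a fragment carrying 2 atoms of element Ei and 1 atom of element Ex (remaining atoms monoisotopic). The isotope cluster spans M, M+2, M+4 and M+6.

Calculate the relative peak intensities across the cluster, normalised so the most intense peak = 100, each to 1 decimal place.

Element Ei pattern (n=2): 0.40285678 : 0.46370643 : 0.13343678
Element Ex pattern (n=1): 0.4905 : 0.5095
Convolve the two distributions (both contribute in 2-u steps):
  M: 0.40285678×0.4905 = 0.197601
  M+2: 0.40285678×0.5095 + 0.46370643×0.4905 = 0.432704
  M+4: 0.46370643×0.5095 + 0.13343678×0.4905 = 0.301709
  M+6: 0.13343678×0.5095 = 0.067986
Scale to base peak (0.432704) = 100: 45.7 : 100.0 : 69.7 : 15.7

45.7 : 100.0 : 69.7 : 15.7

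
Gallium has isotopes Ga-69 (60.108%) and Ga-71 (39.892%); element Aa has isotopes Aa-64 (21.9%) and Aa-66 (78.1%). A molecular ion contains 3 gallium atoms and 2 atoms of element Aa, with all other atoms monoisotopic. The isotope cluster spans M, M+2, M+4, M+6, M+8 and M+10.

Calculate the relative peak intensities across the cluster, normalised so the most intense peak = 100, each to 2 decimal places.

Gallium pattern (n=3): 0.2171685 : 0.432386 : 0.2869625 : 0.063483
Element Aa pattern (n=2): 0.047961 : 0.342078 : 0.609961
Convolve the two distributions (both contribute in 2-u steps):
  M: 0.2171685×0.047961 = 0.010416
  M+2: 0.2171685×0.342078 + 0.432386×0.047961 = 0.095026
  M+4: 0.2171685×0.609961 + 0.432386×0.342078 + 0.2869625×0.047961 = 0.294137
  M+6: 0.432386×0.609961 + 0.2869625×0.342078 + 0.063483×0.047961 = 0.364947
  M+8: 0.2869625×0.609961 + 0.063483×0.342078 = 0.196752
  M+10: 0.063483×0.609961 = 0.038722
Scale to base peak (0.364947) = 100: 2.85 : 26.04 : 80.60 : 100.00 : 53.91 : 10.61

2.85 : 26.04 : 80.60 : 100.00 : 53.91 : 10.61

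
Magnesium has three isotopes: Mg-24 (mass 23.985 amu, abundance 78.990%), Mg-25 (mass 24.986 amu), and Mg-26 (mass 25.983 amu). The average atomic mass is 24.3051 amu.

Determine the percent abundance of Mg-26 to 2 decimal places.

The remaining 21.010% is split between Mg-25 (fraction x) and Mg-26 (fraction 0.21010 − x).
Substituting: 24.986x + 25.983(0.21010 − x) = 5.3593485
(24.986 − 25.983)x = -0.0996798  ⇒  x = 0.09998, y = 0.11012
Mg-25: 10.00%, Mg-26: 11.01%.

11.01%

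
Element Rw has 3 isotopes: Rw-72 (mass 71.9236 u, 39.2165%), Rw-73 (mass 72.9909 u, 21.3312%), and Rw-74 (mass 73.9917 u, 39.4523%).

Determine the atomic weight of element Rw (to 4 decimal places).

Ar = Σ fᵢ·mᵢ = 0.392165 × 71.9236 + 0.213312 × 72.9909 + 0.394523 × 73.9917
= 28.20592 + 15.56983 + 29.19143 = 72.96718 u

72.9672 u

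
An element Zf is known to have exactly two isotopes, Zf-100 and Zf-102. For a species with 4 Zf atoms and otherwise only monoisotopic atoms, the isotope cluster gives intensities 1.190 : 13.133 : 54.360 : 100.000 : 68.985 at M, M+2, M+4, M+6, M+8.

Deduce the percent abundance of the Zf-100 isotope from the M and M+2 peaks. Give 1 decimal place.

Let p = fractional abundance of Zf-100. I(M+2)/I(M) = [C(4,1)·p^3·(1−p)] / p^4 = 4·(1−p)/p = 13.133/1.190 = 11.0361
(1−p)/p = 11.0361/4 = 2.7590  ⇒  p = 1/(1 + 2.7590) = 0.2660
Zf-100: 26.6%, Zf-102: 73.4%.

26.6%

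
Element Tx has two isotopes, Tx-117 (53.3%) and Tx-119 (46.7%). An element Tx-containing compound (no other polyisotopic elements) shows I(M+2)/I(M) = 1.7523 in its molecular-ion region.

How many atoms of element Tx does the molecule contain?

2

With n Tx atoms, P(M+2)/P(M) = C(n,1)·p^(n−1)q / p^n = n·q/p = n · 0.467/0.533.
n = 1.7523 × 0.533/0.467 = 2.00 ≈ 2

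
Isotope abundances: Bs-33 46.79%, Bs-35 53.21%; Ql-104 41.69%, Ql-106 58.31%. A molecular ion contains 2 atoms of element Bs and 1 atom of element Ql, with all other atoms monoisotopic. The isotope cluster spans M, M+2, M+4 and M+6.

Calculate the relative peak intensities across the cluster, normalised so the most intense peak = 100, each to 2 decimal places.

Element Bs pattern (n=2): 0.21893041 : 0.49793918 : 0.28313041
Element Ql pattern (n=1): 0.4169 : 0.5831
Convolve the two distributions (both contribute in 2-u steps):
  M: 0.21893041×0.4169 = 0.091272
  M+2: 0.21893041×0.5831 + 0.49793918×0.4169 = 0.335249
  M+4: 0.49793918×0.5831 + 0.28313041×0.4169 = 0.408385
  M+6: 0.28313041×0.5831 = 0.165093
Scale to base peak (0.408385) = 100: 22.35 : 82.09 : 100.00 : 40.43

22.35 : 82.09 : 100.00 : 40.43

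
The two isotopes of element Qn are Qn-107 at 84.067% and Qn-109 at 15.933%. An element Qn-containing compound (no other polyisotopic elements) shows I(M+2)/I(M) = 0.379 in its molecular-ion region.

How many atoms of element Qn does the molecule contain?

For n independent Qn atoms, I(M+2)/I(M) = n · (abundance Qn-109) / (abundance Qn-107) = n · 0.15933/0.84067.
n = 0.379 × 0.84067/0.15933 = 2.00 ≈ 2

2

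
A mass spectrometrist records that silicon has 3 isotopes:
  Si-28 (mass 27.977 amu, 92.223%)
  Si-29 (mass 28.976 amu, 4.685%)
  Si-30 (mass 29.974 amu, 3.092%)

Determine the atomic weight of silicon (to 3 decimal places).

Ar = Σ fᵢ·mᵢ = 0.92223 × 27.977 + 0.04685 × 28.976 + 0.03092 × 29.974
= 25.8012 + 1.3575 + 0.9268 = 28.0855 amu

28.086 amu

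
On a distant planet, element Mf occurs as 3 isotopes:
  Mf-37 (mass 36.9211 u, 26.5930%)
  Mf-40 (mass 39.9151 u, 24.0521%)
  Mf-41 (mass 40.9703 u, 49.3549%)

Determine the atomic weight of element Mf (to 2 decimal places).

Average mass = Σ (abundance × isotope mass) = 0.265930 × 36.9211 + 0.240521 × 39.9151 + 0.493549 × 40.9703
= 9.81843 + 9.60042 + 20.22085 = 39.63970 u

39.64 u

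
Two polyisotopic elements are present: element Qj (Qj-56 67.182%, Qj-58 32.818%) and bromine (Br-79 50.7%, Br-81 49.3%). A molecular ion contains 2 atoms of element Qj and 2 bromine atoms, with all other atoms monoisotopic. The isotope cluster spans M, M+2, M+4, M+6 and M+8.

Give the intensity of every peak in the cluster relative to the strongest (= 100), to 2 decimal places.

32.42 : 94.73 : 100.00 : 45.00 : 7.32

Element Qj pattern (n=2): 0.45134211 : 0.44095578 : 0.10770211
Bromine pattern (n=2): 0.257049 : 0.499902 : 0.243049
Convolve the two distributions (both contribute in 2-u steps):
  M: 0.45134211×0.257049 = 0.116017
  M+2: 0.45134211×0.499902 + 0.44095578×0.257049 = 0.338974
  M+4: 0.45134211×0.243049 + 0.44095578×0.499902 + 0.10770211×0.257049 = 0.357818
  M+6: 0.44095578×0.243049 + 0.10770211×0.499902 = 0.161014
  M+8: 0.10770211×0.243049 = 0.026177
Scale to base peak (0.357818) = 100: 32.42 : 94.73 : 100.00 : 45.00 : 7.32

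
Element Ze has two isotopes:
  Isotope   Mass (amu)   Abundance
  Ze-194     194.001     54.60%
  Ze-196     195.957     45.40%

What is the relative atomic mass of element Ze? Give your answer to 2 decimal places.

Ar = Σ fᵢ·mᵢ = 0.5460 × 194.001 + 0.4540 × 195.957
= 105.9245 + 88.9645 = 194.8890 amu

194.89 amu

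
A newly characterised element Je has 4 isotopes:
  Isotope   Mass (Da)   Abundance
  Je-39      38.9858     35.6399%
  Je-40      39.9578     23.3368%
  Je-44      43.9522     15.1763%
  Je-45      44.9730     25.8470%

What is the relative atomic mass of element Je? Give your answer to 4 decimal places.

Weight each isotope mass by its fractional abundance: 0.356399 × 38.9858 + 0.233368 × 39.9578 + 0.151763 × 43.9522 + 0.258470 × 44.9730
= 13.89450 + 9.32487 + 6.67032 + 11.62417 = 41.51386 Da

41.5139 Da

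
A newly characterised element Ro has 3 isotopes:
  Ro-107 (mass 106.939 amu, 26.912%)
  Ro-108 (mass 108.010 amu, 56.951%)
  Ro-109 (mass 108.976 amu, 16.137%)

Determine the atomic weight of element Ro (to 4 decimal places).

Average mass = Σ (abundance × isotope mass) = 0.26912 × 106.939 + 0.56951 × 108.010 + 0.16137 × 108.976
= 28.77942 + 61.51278 + 17.58546 = 107.87766 amu

107.8777 amu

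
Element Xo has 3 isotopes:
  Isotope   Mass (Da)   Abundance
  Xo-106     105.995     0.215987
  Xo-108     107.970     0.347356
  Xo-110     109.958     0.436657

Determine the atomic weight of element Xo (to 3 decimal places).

Average mass = Σ (abundance × isotope mass) = 0.215987 × 105.995 + 0.347356 × 107.970 + 0.436657 × 109.958
= 22.8935 + 37.5040 + 48.0139 = 108.4114 Da

108.411 Da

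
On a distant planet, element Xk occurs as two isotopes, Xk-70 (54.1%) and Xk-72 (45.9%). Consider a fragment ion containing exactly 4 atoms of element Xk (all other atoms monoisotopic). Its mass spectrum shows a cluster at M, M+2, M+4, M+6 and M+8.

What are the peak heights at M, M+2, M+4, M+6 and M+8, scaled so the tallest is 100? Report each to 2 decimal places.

Expanding (0.541 + 0.459)^4:
P(M) = 0.541^4 = 0.085662
P(M+2) = 4 × 0.541^3 × 0.459^1 = 0.290713
P(M+4) = 6 × 0.541^2 × 0.459^2 = 0.369974
P(M+6) = 4 × 0.541^1 × 0.459^3 = 0.209264
P(M+8) = 0.459^4 = 0.044386
The M+4 peak is largest (0.369974); scaling to 100 gives 23.15 : 78.58 : 100.00 : 56.56 : 12.00.

23.15 : 78.58 : 100.00 : 56.56 : 12.00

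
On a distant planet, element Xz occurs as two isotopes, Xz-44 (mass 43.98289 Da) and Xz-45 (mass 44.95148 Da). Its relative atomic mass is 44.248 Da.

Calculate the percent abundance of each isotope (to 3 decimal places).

Writing the weighted mean with unknown fraction x of Xz-44:
43.98289·x + 44.95148·(1 − x) = 44.248
(43.98289 − 44.95148)·x = 44.248 − 44.95148
x = -0.70348 / -0.96859 = 0.72629 → 72.629% Xz-44, 27.371% Xz-45.

Xz-44: 72.629%, Xz-45: 27.371%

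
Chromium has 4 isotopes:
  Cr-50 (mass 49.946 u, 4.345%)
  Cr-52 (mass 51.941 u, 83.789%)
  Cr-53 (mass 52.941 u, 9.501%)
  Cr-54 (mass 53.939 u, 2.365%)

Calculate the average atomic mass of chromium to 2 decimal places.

Ar = Σ fᵢ·mᵢ = 0.04345 × 49.946 + 0.83789 × 51.941 + 0.09501 × 52.941 + 0.02365 × 53.939
= 2.1702 + 43.5208 + 5.0299 + 1.2757 = 51.9966 u

52.00 u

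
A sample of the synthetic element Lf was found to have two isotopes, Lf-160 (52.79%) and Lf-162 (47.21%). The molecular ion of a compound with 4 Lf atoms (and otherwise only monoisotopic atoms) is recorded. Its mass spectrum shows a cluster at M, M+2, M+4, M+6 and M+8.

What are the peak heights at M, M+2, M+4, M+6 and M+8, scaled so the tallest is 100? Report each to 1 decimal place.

20.8 : 74.5 : 100.0 : 59.6 : 13.3

Each Lf atom is independently Lf-160 (p = 0.5279) or Lf-162 (q = 0.4721); the cluster is the binomial expansion (p + q)^4.
P(M) = 0.5279^4 = 0.077662
P(M+2) = 4 × 0.5279^3 × 0.4721^1 = 0.277811
P(M+4) = 6 × 0.5279^2 × 0.4721^2 = 0.372668
P(M+6) = 4 × 0.5279^1 × 0.4721^3 = 0.222184
P(M+8) = 0.4721^4 = 0.049675
The M+4 peak is largest (0.372668); scaling to 100 gives 20.8 : 74.5 : 100.0 : 59.6 : 13.3.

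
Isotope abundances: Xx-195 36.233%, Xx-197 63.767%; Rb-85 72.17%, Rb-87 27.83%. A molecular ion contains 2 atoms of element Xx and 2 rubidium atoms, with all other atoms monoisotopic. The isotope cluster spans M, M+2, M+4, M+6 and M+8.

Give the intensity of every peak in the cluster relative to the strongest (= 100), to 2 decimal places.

Element Xx pattern (n=2): 0.13128303 : 0.46209394 : 0.40662303
Rubidium pattern (n=2): 0.52085089 : 0.40169822 : 0.07745089
Convolve the two distributions (both contribute in 2-u steps):
  M: 0.13128303×0.52085089 = 0.068379
  M+2: 0.13128303×0.40169822 + 0.46209394×0.52085089 = 0.293418
  M+4: 0.13128303×0.07745089 + 0.46209394×0.40169822 + 0.40662303×0.52085089 = 0.407580
  M+6: 0.46209394×0.07745089 + 0.40662303×0.40169822 = 0.199129
  M+8: 0.40662303×0.07745089 = 0.031493
Scale to base peak (0.407580) = 100: 16.78 : 71.99 : 100.00 : 48.86 : 7.73

16.78 : 71.99 : 100.00 : 48.86 : 7.73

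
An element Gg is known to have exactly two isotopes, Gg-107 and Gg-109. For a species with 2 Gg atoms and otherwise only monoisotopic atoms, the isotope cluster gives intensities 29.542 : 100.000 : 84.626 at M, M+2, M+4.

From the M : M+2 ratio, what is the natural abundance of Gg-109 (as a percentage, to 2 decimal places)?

62.86%

If p is the fraction of Gg that is Gg-107, then I(M+2)/I(M) = [C(2,1)·p^1·(1−p)] / p^2 = 2·(1−p)/p = 100.000/29.542 = 3.3850
(1−p)/p = 3.3850/2 = 1.6925  ⇒  p = 1/(1 + 1.6925) = 0.3714
Gg-107: 37.14%, Gg-109: 62.86%.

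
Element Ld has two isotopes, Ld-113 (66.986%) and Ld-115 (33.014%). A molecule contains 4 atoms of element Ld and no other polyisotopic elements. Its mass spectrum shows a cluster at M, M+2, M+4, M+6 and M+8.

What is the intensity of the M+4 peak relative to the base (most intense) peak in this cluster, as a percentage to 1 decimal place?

Binomial terms of (0.66986 + 0.33014)^4: M 0.2013, M+2 0.3969, M+4 0.2934, M+6 0.0964, M+8 0.0119 → M+2 is the base peak.
P(M+2) = C(4,1) × 0.66986^3 × 0.33014^1 = 4 × 0.3005745 × 0.33014 = 0.396927 (base)
P(M+4) = C(4,2) × 0.66986^2 × 0.33014^2 = 6 × 0.44871242 × 0.10899242 = 0.293438
Relative intensity = 0.293438 / 0.396927 × 100 = 73.9

73.9%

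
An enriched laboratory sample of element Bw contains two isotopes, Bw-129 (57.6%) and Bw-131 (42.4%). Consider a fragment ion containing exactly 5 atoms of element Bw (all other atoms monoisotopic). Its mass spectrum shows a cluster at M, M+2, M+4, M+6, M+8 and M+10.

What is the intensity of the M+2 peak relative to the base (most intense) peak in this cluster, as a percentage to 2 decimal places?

67.92%

(0.576 + 0.424)^5 gives M 0.0634, M+2 0.2334, M+4 0.3436, M+6 0.2529, M+8 0.0931, M+10 0.0137; the largest is M+4.
P(M+4) = C(5,2) × 0.576^3 × 0.424^2 = 10 × 0.19110298 × 0.179776 = 0.343557 (base)
P(M+2) = C(5,1) × 0.576^4 × 0.424^1 = 5 × 0.11007531 × 0.4240 = 0.233360
Relative intensity = 0.233360 / 0.343557 × 100 = 67.92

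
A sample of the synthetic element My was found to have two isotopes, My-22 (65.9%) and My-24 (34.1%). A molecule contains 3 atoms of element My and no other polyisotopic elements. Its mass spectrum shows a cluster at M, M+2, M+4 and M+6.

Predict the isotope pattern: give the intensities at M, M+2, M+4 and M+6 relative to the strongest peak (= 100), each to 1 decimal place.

64.4 : 100.0 : 51.7 : 8.9

The 3 My atoms are independent, so intensities follow the terms of (0.659 + 0.341)^3.
P(M) = 0.659^3 = 0.286191
P(M+2) = 3 × 0.659^2 × 0.341^1 = 0.444269
P(M+4) = 3 × 0.659^1 × 0.341^2 = 0.229888
P(M+6) = 0.341^3 = 0.039652
The M+2 peak is largest (0.444269); scaling to 100 gives 64.4 : 100.0 : 51.7 : 8.9.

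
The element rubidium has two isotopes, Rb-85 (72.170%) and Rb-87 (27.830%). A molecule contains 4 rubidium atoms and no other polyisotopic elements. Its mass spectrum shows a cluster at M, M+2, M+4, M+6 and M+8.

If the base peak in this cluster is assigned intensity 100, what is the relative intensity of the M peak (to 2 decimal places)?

64.83

Term probabilities: M 0.2713, M+2 0.4184, M+4 0.2420, M+6 0.0622, M+8 0.0060. Base peak = M+2.
P(M+2) = C(4,1) × 0.72170^3 × 0.27830^1 = 4 × 0.37589809 × 0.2783 = 0.418450 (base)
P(M) = C(4,0) × 0.72170^4 × 0.27830^0 = 1 × 0.27128565 × 1.0000 = 0.271286
Relative intensity = 0.271286 / 0.418450 × 100 = 64.83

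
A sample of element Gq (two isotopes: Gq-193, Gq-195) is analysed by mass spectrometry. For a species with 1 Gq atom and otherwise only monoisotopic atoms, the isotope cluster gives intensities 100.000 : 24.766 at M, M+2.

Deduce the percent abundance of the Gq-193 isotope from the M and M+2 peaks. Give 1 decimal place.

80.2%

If p is the fraction of Gq that is Gq-193, then I(M+2)/I(M) = [C(1,1)·p^0·(1−p)] / p^1 = 1·(1−p)/p = 24.766/100.000 = 0.2477
(1−p)/p = 0.2477/1 = 0.2477  ⇒  p = 1/(1 + 0.2477) = 0.8015
Gq-193: 80.2%, Gq-195: 19.8%.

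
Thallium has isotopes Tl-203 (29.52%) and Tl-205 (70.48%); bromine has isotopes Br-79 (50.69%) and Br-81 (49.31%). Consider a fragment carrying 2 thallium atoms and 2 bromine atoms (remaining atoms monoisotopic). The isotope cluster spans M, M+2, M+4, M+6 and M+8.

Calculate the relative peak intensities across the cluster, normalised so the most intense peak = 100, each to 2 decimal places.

6.27 : 42.17 : 100.00 : 97.94 : 33.85

Thallium pattern (n=2): 0.08714304 : 0.41611392 : 0.49674304
Bromine pattern (n=2): 0.25694761 : 0.49990478 : 0.24314761
Convolve the two distributions (both contribute in 2-u steps):
  M: 0.08714304×0.25694761 = 0.022391
  M+2: 0.08714304×0.49990478 + 0.41611392×0.25694761 = 0.150483
  M+4: 0.08714304×0.24314761 + 0.41611392×0.49990478 + 0.49674304×0.25694761 = 0.356843
  M+6: 0.41611392×0.24314761 + 0.49674304×0.49990478 = 0.349501
  M+8: 0.49674304×0.24314761 = 0.120782
Scale to base peak (0.356843) = 100: 6.27 : 42.17 : 100.00 : 97.94 : 33.85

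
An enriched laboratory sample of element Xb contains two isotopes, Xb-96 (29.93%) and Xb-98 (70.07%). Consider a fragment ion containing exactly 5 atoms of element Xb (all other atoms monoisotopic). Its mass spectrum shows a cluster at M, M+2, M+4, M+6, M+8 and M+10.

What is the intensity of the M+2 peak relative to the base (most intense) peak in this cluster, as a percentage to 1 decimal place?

Binomial terms of (0.2993 + 0.7007)^5: M 0.0024, M+2 0.0281, M+4 0.1316, M+6 0.3082, M+8 0.3607, M+10 0.1689 → M+8 is the base peak.
P(M+8) = C(5,4) × 0.2993^1 × 0.7007^4 = 5 × 0.2993 × 0.24106184 = 0.360749 (base)
P(M+2) = C(5,1) × 0.2993^4 × 0.7007^1 = 5 × 0.00802466 × 0.7007 = 0.028114
Relative intensity = 0.028114 / 0.360749 × 100 = 7.8

7.8%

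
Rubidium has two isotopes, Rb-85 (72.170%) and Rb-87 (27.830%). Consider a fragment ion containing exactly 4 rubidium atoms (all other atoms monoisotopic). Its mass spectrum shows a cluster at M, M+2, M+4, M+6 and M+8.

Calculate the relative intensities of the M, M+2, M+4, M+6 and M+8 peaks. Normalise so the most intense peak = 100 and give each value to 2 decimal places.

64.83 : 100.00 : 57.84 : 14.87 : 1.43

Expanding (0.72170 + 0.27830)^4:
P(M) = 0.72170^4 = 0.271286
P(M+2) = 4 × 0.72170^3 × 0.27830^1 = 0.418450
P(M+4) = 6 × 0.72170^2 × 0.27830^2 = 0.242042
P(M+6) = 4 × 0.72170^1 × 0.27830^3 = 0.062224
P(M+8) = 0.27830^4 = 0.005999
The M+2 peak is largest (0.418450); scaling to 100 gives 64.83 : 100.00 : 57.84 : 14.87 : 1.43.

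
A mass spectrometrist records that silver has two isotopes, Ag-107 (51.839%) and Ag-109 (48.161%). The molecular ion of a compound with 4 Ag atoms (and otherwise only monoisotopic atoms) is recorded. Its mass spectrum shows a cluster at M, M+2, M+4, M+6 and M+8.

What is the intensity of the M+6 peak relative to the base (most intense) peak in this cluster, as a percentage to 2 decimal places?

Binomial terms of (0.51839 + 0.48161)^4: M 0.0722, M+2 0.2684, M+4 0.3740, M+6 0.2316, M+8 0.0538 → M+4 is the base peak.
P(M+4) = C(4,2) × 0.51839^2 × 0.48161^2 = 6 × 0.26872819 × 0.23194819 = 0.373986 (base)
P(M+6) = C(4,3) × 0.51839^1 × 0.48161^3 = 4 × 0.51839 × 0.11170857 = 0.231634
Relative intensity = 0.231634 / 0.373986 × 100 = 61.94

61.94%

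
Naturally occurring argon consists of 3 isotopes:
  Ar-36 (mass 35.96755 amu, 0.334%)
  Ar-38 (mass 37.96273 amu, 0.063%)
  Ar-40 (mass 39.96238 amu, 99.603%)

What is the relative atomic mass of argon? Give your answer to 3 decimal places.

The abundance-weighted mean is 0.00334 × 35.96755 + 0.00063 × 37.96273 + 0.99603 × 39.96238
= 0.120132 + 0.023917 + 39.803729 = 39.947778 amu

39.948 amu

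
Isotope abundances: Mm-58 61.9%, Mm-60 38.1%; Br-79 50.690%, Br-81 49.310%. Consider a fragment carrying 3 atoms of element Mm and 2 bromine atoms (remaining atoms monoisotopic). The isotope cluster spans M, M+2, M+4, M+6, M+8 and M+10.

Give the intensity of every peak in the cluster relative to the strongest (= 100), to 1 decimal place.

17.6 : 66.8 : 100.0 : 73.9 : 26.9 : 3.9

Element Mm pattern (n=3): 0.23717666 : 0.43795302 : 0.26956398 : 0.05530634
Bromine pattern (n=2): 0.25694761 : 0.49990478 : 0.24314761
Convolve the two distributions (both contribute in 2-u steps):
  M: 0.23717666×0.25694761 = 0.060942
  M+2: 0.23717666×0.49990478 + 0.43795302×0.25694761 = 0.231097
  M+4: 0.23717666×0.24314761 + 0.43795302×0.49990478 + 0.26956398×0.25694761 = 0.345868
  M+6: 0.43795302×0.24314761 + 0.26956398×0.49990478 + 0.05530634×0.25694761 = 0.255454
  M+8: 0.26956398×0.24314761 + 0.05530634×0.49990478 = 0.093192
  M+10: 0.05530634×0.24314761 = 0.013448
Scale to base peak (0.345868) = 100: 17.6 : 66.8 : 100.0 : 73.9 : 26.9 : 3.9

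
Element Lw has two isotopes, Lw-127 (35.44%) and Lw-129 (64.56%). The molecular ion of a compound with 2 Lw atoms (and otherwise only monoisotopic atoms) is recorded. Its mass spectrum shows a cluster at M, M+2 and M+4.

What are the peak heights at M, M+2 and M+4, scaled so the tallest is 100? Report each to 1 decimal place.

27.4 : 100.0 : 91.1

The 2 Lw atoms are independent, so intensities follow the terms of (0.3544 + 0.6456)^2.
P(M) = 0.3544^2 = 0.125599
P(M+2) = 2 × 0.3544^1 × 0.6456^1 = 0.457601
P(M+4) = 0.6456^2 = 0.416799
The M+2 peak is largest (0.457601); scaling to 100 gives 27.4 : 100.0 : 91.1.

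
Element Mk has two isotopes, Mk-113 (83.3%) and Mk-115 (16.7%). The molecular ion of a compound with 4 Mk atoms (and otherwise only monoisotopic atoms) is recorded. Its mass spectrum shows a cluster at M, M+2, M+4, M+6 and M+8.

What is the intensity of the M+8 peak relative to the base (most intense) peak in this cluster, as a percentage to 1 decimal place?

0.2%

Binomial terms of (0.833 + 0.167)^4: M 0.4815, M+2 0.3861, M+4 0.1161, M+6 0.0155, M+8 0.0008 → M is the base peak.
P(M) = C(4,0) × 0.833^4 × 0.167^0 = 1 × 0.48148194 × 1.0000 = 0.481482 (base)
P(M+8) = C(4,4) × 0.833^0 × 0.167^4 = 1 × 1.0000 × 0.0007778 = 0.000778
Relative intensity = 0.000778 / 0.481482 × 100 = 0.2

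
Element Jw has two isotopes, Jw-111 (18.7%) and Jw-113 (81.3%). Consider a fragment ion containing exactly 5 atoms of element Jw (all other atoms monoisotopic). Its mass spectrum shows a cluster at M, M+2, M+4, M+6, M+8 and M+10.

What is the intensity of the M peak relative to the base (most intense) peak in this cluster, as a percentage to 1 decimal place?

Binomial terms of (0.187 + 0.813)^5: M 0.0002, M+2 0.0050, M+4 0.0432, M+6 0.1879, M+8 0.4085, M+10 0.3552 → M+8 is the base peak.
P(M+8) = C(5,4) × 0.187^1 × 0.813^4 = 5 × 0.1870 × 0.43688002 = 0.408483 (base)
P(M) = C(5,0) × 0.187^5 × 0.813^0 = 1 × 0.00022867 × 1.0000 = 0.000229
Relative intensity = 0.000229 / 0.408483 × 100 = 0.1

0.1%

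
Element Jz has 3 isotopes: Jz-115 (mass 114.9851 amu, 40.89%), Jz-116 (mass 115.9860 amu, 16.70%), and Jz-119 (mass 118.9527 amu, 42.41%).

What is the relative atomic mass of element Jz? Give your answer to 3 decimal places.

Ar = Σ fᵢ·mᵢ = 0.4089 × 114.9851 + 0.1670 × 115.9860 + 0.4241 × 118.9527
= 47.01741 + 19.36966 + 50.44784 = 116.83491 amu

116.835 amu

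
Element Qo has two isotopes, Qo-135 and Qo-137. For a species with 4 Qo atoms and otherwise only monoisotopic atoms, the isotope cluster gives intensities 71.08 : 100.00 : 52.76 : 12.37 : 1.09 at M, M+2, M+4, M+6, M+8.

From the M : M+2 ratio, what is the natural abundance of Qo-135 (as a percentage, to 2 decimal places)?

Write p for the Qo-135 fraction. I(M+2)/I(M) = [C(4,1)·p^3·(1−p)] / p^4 = 4·(1−p)/p = 100.00/71.08 = 1.4069
(1−p)/p = 1.4069/4 = 0.3517  ⇒  p = 1/(1 + 0.3517) = 0.7398
Qo-135: 73.98%, Qo-137: 26.02%.

73.98%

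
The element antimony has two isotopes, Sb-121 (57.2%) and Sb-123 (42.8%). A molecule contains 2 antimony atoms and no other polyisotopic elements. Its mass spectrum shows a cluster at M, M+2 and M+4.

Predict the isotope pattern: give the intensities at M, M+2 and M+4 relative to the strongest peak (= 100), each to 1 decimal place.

Expanding (0.572 + 0.428)^2:
P(M) = 0.572^2 = 0.327184
P(M+2) = 2 × 0.572^1 × 0.428^1 = 0.489632
P(M+4) = 0.428^2 = 0.183184
The M+2 peak is largest (0.489632); scaling to 100 gives 66.8 : 100.0 : 37.4.

66.8 : 100.0 : 37.4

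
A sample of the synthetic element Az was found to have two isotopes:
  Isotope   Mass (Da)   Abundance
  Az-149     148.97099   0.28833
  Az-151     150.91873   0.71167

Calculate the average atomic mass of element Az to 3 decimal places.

150.357 Da

Ar = Σ fᵢ·mᵢ = 0.28833 × 148.97099 + 0.71167 × 150.91873
= 42.952806 + 107.404333 = 150.357139 Da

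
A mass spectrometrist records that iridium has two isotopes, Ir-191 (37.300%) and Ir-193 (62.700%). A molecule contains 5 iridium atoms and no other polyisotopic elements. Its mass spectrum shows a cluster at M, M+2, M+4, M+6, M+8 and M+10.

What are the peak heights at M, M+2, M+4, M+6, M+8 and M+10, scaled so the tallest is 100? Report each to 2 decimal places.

2.11 : 17.70 : 59.49 : 100.00 : 84.05 : 28.26

The 5 Ir atoms are independent, so intensities follow the terms of (0.37300 + 0.62700)^5.
P(M) = 0.37300^5 = 0.007220
P(M+2) = 5 × 0.37300^4 × 0.62700^1 = 0.060684
P(M+4) = 10 × 0.37300^3 × 0.62700^2 = 0.204015
P(M+6) = 10 × 0.37300^2 × 0.62700^3 = 0.342942
P(M+8) = 5 × 0.37300^1 × 0.62700^4 = 0.288237
P(M+10) = 0.62700^5 = 0.096903
The M+6 peak is largest (0.342942); scaling to 100 gives 2.11 : 17.70 : 59.49 : 100.00 : 84.05 : 28.26.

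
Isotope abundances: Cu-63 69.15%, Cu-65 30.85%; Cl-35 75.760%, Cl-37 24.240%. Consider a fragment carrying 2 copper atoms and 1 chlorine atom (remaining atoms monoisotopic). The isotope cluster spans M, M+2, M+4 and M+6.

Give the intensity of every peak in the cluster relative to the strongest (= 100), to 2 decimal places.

Copper pattern (n=2): 0.47817225 : 0.4266555 : 0.09517225
Chlorine pattern (n=1): 0.7576 : 0.2424
Convolve the two distributions (both contribute in 2-u steps):
  M: 0.47817225×0.7576 = 0.362263
  M+2: 0.47817225×0.2424 + 0.4266555×0.7576 = 0.439143
  M+4: 0.4266555×0.2424 + 0.09517225×0.7576 = 0.175524
  M+6: 0.09517225×0.2424 = 0.023070
Scale to base peak (0.439143) = 100: 82.49 : 100.00 : 39.97 : 5.25

82.49 : 100.00 : 39.97 : 5.25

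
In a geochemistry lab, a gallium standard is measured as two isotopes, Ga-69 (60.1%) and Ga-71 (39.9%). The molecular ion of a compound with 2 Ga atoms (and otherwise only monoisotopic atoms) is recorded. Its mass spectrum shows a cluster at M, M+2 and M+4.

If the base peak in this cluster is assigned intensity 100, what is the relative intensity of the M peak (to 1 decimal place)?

Term probabilities: M 0.3612, M+2 0.4796, M+4 0.1592. Base peak = M+2.
P(M+2) = C(2,1) × 0.601^1 × 0.399^1 = 2 × 0.6010 × 0.3990 = 0.479598 (base)
P(M) = C(2,0) × 0.601^2 × 0.399^0 = 1 × 0.361201 × 1.0000 = 0.361201
Relative intensity = 0.361201 / 0.479598 × 100 = 75.3

75.3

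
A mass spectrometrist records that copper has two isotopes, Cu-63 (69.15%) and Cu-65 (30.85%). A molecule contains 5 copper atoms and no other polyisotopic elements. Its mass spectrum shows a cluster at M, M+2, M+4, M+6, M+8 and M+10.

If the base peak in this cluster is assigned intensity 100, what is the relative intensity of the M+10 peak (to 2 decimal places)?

Term probabilities: M 0.1581, M+2 0.3527, M+4 0.3147, M+6 0.1404, M+8 0.0313, M+10 0.0028. Base peak = M+2.
P(M+2) = C(5,1) × 0.6915^4 × 0.3085^1 = 5 × 0.2286487 × 0.3085 = 0.352691 (base)
P(M+10) = C(5,5) × 0.6915^0 × 0.3085^5 = 1 × 1.0000 × 0.00279432 = 0.002794
Relative intensity = 0.002794 / 0.352691 × 100 = 0.79

0.79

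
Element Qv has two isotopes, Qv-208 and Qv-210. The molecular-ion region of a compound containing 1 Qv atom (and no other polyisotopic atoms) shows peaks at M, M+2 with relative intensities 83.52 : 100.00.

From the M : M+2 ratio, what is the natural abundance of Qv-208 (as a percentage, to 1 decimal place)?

45.5%

If p is the fraction of Qv that is Qv-208, then I(M+2)/I(M) = [C(1,1)·p^0·(1−p)] / p^1 = 1·(1−p)/p = 100.00/83.52 = 1.1973
(1−p)/p = 1.1973/1 = 1.1973  ⇒  p = 1/(1 + 1.1973) = 0.4551
Qv-208: 45.5%, Qv-210: 54.5%.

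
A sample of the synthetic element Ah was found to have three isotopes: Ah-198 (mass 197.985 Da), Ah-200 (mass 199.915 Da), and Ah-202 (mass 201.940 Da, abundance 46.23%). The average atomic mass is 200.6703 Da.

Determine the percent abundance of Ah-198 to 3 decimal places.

9.371%

The remaining 53.77% is split between Ah-198 (fraction x) and Ah-200 (fraction 0.5377 − x).
Substituting: 197.985x + 199.915(0.5377 − x) = 107.313438
(197.985 − 199.915)x = -0.1808575  ⇒  x = 0.09371, y = 0.44399
Ah-198: 9.371%, Ah-200: 44.399%.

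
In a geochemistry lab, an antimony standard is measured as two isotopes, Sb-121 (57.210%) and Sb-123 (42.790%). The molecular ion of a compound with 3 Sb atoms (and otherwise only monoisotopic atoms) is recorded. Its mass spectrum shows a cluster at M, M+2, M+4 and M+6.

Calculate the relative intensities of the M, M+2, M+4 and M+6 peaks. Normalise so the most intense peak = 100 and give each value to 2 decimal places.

44.57 : 100.00 : 74.79 : 18.65

The 3 Sb atoms are independent, so intensities follow the terms of (0.57210 + 0.42790)^3.
P(M) = 0.57210^3 = 0.187247
P(M+2) = 3 × 0.57210^2 × 0.42790^1 = 0.420153
P(M+4) = 3 × 0.57210^1 × 0.42790^2 = 0.314252
P(M+6) = 0.42790^3 = 0.078348
The M+2 peak is largest (0.420153); scaling to 100 gives 44.57 : 100.00 : 74.79 : 18.65.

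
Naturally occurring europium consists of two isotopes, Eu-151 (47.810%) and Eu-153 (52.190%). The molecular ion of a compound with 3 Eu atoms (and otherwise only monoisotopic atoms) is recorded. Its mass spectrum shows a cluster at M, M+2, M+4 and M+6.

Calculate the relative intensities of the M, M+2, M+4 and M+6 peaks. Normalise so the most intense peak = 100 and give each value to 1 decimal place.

Expanding (0.47810 + 0.52190)^3:
P(M) = 0.47810^3 = 0.109284
P(M+2) = 3 × 0.47810^2 × 0.52190^1 = 0.357887
P(M+4) = 3 × 0.47810^1 × 0.52190^2 = 0.390674
P(M+6) = 0.52190^3 = 0.142155
The M+4 peak is largest (0.390674); scaling to 100 gives 28.0 : 91.6 : 100.0 : 36.4.

28.0 : 91.6 : 100.0 : 36.4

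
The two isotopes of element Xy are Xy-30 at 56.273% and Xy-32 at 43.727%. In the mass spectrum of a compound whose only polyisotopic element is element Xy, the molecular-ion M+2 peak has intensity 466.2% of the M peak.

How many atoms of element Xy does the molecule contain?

6

With n Xy atoms, P(M+2)/P(M) = C(n,1)·p^(n−1)q / p^n = n·q/p = n · 0.43727/0.56273.
n = 4.662 × 0.56273/0.43727 = 6.00 ≈ 6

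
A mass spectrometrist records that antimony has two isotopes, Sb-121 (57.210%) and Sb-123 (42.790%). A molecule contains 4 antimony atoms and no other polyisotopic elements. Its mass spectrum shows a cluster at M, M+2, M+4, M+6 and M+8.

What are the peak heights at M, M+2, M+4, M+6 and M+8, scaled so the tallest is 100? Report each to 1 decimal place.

29.8 : 89.1 : 100.0 : 49.9 : 9.3

Expanding (0.57210 + 0.42790)^4:
P(M) = 0.57210^4 = 0.107124
P(M+2) = 4 × 0.57210^3 × 0.42790^1 = 0.320493
P(M+4) = 6 × 0.57210^2 × 0.42790^2 = 0.359567
P(M+6) = 4 × 0.57210^1 × 0.42790^3 = 0.179291
P(M+8) = 0.42790^4 = 0.033525
The M+4 peak is largest (0.359567); scaling to 100 gives 29.8 : 89.1 : 100.0 : 49.9 : 9.3.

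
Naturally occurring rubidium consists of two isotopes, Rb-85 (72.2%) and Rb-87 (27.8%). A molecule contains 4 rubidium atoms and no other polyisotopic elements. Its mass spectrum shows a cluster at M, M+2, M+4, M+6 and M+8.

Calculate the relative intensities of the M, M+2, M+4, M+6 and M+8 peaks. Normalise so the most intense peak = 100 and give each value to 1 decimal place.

64.9 : 100.0 : 57.8 : 14.8 : 1.4

Each Rb atom is independently Rb-85 (p = 0.722) or Rb-87 (q = 0.278); the cluster is the binomial expansion (p + q)^4.
P(M) = 0.722^4 = 0.271737
P(M+2) = 4 × 0.722^3 × 0.278^1 = 0.418520
P(M+4) = 6 × 0.722^2 × 0.278^2 = 0.241721
P(M+6) = 4 × 0.722^1 × 0.278^3 = 0.062049
P(M+8) = 0.278^4 = 0.005973
The M+2 peak is largest (0.418520); scaling to 100 gives 64.9 : 100.0 : 57.8 : 14.8 : 1.4.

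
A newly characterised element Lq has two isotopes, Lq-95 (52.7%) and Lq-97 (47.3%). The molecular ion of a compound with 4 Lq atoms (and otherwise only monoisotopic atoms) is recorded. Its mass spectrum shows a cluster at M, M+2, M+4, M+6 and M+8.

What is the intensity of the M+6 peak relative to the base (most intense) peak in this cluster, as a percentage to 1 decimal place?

59.8%

Term probabilities: M 0.0771, M+2 0.2769, M+4 0.3728, M+6 0.2231, M+8 0.0501. Base peak = M+4.
P(M+4) = C(4,2) × 0.527^2 × 0.473^2 = 6 × 0.277729 × 0.223729 = 0.372816 (base)
P(M+6) = C(4,3) × 0.527^1 × 0.473^3 = 4 × 0.5270 × 0.10582382 = 0.223077
Relative intensity = 0.223077 / 0.372816 × 100 = 59.8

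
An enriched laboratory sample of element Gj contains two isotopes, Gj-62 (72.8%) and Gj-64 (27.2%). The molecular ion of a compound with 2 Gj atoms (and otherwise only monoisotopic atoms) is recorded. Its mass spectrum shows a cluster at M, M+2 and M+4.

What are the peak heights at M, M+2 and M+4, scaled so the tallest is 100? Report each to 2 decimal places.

The 2 Gj atoms are independent, so intensities follow the terms of (0.728 + 0.272)^2.
P(M) = 0.728^2 = 0.529984
P(M+2) = 2 × 0.728^1 × 0.272^1 = 0.396032
P(M+4) = 0.272^2 = 0.073984
The M peak is largest (0.529984); scaling to 100 gives 100.00 : 74.73 : 13.96.

100.00 : 74.73 : 13.96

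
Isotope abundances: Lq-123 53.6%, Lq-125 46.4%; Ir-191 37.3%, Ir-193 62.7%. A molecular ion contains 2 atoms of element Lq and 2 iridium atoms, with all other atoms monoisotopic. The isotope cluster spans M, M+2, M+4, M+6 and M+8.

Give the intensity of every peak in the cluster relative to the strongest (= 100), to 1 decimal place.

Element Lq pattern (n=2): 0.287296 : 0.497408 : 0.215296
Iridium pattern (n=2): 0.139129 : 0.467742 : 0.393129
Convolve the two distributions (both contribute in 2-u steps):
  M: 0.287296×0.139129 = 0.039971
  M+2: 0.287296×0.467742 + 0.497408×0.139129 = 0.203584
  M+4: 0.287296×0.393129 + 0.497408×0.467742 + 0.215296×0.139129 = 0.375557
  M+6: 0.497408×0.393129 + 0.215296×0.467742 = 0.296248
  M+8: 0.215296×0.393129 = 0.084639
Scale to base peak (0.375557) = 100: 10.6 : 54.2 : 100.0 : 78.9 : 22.5

10.6 : 54.2 : 100.0 : 78.9 : 22.5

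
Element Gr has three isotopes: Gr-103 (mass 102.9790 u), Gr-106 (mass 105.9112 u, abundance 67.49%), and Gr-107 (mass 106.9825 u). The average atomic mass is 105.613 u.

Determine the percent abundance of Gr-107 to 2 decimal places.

The remaining 32.51% is split between Gr-103 (fraction x) and Gr-107 (fraction 0.3251 − x).
Substituting: 102.9790x + 106.9825(0.3251 − x) = 34.13353112
(102.9790 − 106.9825)x = -0.64647963  ⇒  x = 0.16148, y = 0.16362
Gr-103: 16.15%, Gr-107: 16.36%.

16.36%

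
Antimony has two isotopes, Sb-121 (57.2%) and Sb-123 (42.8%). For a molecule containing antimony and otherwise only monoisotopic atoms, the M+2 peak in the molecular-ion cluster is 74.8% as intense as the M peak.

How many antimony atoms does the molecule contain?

1

The M+2/M ratio from n Sb atoms is n · q/p = n · 0.428/0.572.
n = 0.748 × 0.572/0.428 = 1.00 ≈ 1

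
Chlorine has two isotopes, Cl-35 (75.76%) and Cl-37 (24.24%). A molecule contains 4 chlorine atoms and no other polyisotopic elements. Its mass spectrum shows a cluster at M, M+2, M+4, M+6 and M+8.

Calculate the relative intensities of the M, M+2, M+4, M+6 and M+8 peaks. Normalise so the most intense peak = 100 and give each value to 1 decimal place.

78.1 : 100.0 : 48.0 : 10.2 : 0.8

Each Cl atom is independently Cl-35 (p = 0.7576) or Cl-37 (q = 0.2424); the cluster is the binomial expansion (p + q)^4.
P(M) = 0.7576^4 = 0.329428
P(M+2) = 4 × 0.7576^3 × 0.2424^1 = 0.421612
P(M+4) = 6 × 0.7576^2 × 0.2424^2 = 0.202347
P(M+6) = 4 × 0.7576^1 × 0.2424^3 = 0.043162
P(M+8) = 0.2424^4 = 0.003452
The M+2 peak is largest (0.421612); scaling to 100 gives 78.1 : 100.0 : 48.0 : 10.2 : 0.8.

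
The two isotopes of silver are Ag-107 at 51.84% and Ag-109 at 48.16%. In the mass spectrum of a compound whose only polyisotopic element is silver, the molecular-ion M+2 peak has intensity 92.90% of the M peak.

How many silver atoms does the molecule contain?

With n Ag atoms, P(M+2)/P(M) = C(n,1)·p^(n−1)q / p^n = n·q/p = n · 0.4816/0.5184.
n = 0.9290 × 0.5184/0.4816 = 1.00 ≈ 1

1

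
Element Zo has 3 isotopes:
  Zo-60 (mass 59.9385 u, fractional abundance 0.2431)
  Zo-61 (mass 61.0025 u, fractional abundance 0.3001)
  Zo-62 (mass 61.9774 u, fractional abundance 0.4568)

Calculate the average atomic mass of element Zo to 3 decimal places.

Average mass = Σ (abundance × isotope mass) = 0.2431 × 59.9385 + 0.3001 × 61.0025 + 0.4568 × 61.9774
= 14.57105 + 18.30685 + 28.31128 = 61.18918 u

61.189 u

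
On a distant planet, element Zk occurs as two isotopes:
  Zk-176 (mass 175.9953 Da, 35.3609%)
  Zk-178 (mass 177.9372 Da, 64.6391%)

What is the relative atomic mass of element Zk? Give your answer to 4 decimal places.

177.2505 Da

Weight each isotope mass by its fractional abundance: 0.353609 × 175.9953 + 0.646391 × 177.9372
= 62.23352 + 115.01700 = 177.25052 Da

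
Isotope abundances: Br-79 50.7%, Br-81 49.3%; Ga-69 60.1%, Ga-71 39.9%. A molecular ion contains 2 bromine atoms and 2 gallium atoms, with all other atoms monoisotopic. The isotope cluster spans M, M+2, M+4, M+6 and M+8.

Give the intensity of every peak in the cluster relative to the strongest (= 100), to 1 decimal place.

25.2 : 82.5 : 100.0 : 53.2 : 10.5

Bromine pattern (n=2): 0.257049 : 0.499902 : 0.243049
Gallium pattern (n=2): 0.361201 : 0.479598 : 0.159201
Convolve the two distributions (both contribute in 2-u steps):
  M: 0.257049×0.361201 = 0.092846
  M+2: 0.257049×0.479598 + 0.499902×0.361201 = 0.303845
  M+4: 0.257049×0.159201 + 0.499902×0.479598 + 0.243049×0.361201 = 0.368464
  M+6: 0.499902×0.159201 + 0.243049×0.479598 = 0.196151
  M+8: 0.243049×0.159201 = 0.038694
Scale to base peak (0.368464) = 100: 25.2 : 82.5 : 100.0 : 53.2 : 10.5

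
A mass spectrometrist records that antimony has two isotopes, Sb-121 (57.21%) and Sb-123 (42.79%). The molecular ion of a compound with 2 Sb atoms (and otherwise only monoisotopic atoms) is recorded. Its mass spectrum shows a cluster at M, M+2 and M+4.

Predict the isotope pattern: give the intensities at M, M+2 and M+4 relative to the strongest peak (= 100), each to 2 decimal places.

The 2 Sb atoms are independent, so intensities follow the terms of (0.5721 + 0.4279)^2.
P(M) = 0.5721^2 = 0.327298
P(M+2) = 2 × 0.5721^1 × 0.4279^1 = 0.489603
P(M+4) = 0.4279^2 = 0.183098
The M+2 peak is largest (0.489603); scaling to 100 gives 66.85 : 100.00 : 37.40.

66.85 : 100.00 : 37.40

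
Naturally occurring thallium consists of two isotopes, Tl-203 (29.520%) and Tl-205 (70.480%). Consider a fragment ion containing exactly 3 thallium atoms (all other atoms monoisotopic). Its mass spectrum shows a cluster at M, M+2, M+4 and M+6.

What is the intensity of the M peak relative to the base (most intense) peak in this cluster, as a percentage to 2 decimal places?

Term probabilities: M 0.0257, M+2 0.1843, M+4 0.4399, M+6 0.3501. Base peak = M+4.
P(M+4) = C(3,2) × 0.29520^1 × 0.70480^2 = 3 × 0.2952 × 0.49674304 = 0.439916 (base)
P(M) = C(3,0) × 0.29520^3 × 0.70480^0 = 1 × 0.02572463 × 1.0000 = 0.025725
Relative intensity = 0.025725 / 0.439916 × 100 = 5.85

5.85%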